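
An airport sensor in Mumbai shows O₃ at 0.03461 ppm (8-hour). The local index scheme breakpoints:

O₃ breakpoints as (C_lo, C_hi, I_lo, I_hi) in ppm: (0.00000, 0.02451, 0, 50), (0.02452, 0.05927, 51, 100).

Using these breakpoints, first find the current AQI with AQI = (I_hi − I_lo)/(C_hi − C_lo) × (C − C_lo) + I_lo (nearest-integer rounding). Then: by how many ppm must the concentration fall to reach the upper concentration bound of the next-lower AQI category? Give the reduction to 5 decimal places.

0.01010

O₃: 0.03461 lies in 0.02452–0.05927, so I_lo=51, I_hi=100, C_lo=0.02452, C_hi=0.05927.
(100−51)/(0.05927−0.02452) × (0.03461−0.02452) + 51 = 49/0.03475 × 0.01009 + 51 ≈ 65.23 → 65.
Current AQI 65 is in the Moderate range (51–100). The next-lower category tops out at AQI 50, whose upper concentration bound is 0.02451 ppm.
Reduction needed = 0.03461 − 0.02451 = 0.01010 ppm.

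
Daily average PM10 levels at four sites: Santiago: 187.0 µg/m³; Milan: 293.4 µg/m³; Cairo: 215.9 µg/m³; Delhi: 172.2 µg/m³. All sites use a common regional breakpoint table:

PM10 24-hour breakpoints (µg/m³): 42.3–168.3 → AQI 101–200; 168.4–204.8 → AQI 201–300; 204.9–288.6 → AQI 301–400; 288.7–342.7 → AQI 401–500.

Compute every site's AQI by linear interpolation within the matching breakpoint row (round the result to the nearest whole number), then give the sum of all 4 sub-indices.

1187

Santiago: 187.0 ∈ [168.4, 204.8] ↔ index [201, 300].
201 + (187.0−168.4)·(300−201)/(204.8−168.4) = 201 + 18.6·99/36.4 ≈ 251.59, so AQI = 252.
Milan: 293.4 ∈ [288.7, 342.7] ↔ index [401, 500].
401 + (293.4−288.7)·(500−401)/(342.7−288.7) = 401 + 4.7·99/54.0 ≈ 409.62, so AQI = 410.
Cairo: 215.9 ∈ [204.9, 288.6] ↔ index [301, 400].
301 + (215.9−204.9)·(400−301)/(288.6−204.9) = 301 + 11.0·99/83.7 ≈ 314.01, so AQI = 314.
Delhi 172.2: bracket 168.4–204.8 → index 201–300; slope 99/36.4, offset 3.8.
AQI = 201 + 99/36.4·3.8 ≈ 211.34 ⇒ 211.
AQIs: Santiago=252, Milan=410, Cairo=314, Delhi=211. Sum = 252 + 410 + 314 + 211 = 1187.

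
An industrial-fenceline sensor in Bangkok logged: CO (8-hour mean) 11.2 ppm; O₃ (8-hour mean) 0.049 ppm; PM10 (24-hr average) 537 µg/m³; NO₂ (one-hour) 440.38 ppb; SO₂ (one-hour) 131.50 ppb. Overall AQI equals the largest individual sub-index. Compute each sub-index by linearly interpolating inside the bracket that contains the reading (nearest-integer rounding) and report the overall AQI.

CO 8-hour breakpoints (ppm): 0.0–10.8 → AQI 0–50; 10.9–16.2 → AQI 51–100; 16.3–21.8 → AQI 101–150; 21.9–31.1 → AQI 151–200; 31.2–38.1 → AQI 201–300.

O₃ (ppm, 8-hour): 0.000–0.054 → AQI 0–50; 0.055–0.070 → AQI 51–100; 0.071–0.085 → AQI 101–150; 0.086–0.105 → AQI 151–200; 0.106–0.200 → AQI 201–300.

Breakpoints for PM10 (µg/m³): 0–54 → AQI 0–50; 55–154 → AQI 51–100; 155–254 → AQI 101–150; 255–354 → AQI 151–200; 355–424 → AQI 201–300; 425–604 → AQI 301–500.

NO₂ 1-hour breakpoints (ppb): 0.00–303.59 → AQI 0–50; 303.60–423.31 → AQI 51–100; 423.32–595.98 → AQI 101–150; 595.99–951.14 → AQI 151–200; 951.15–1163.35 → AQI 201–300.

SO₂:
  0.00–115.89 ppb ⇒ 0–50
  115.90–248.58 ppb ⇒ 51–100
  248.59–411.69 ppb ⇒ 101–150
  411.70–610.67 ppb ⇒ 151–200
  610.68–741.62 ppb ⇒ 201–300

426

CO: row 10.9–16.2 (AQI 51–100). (100−51)·(11.2−10.9)/(16.2−10.9) + 51 = 49·0.3/5.3 + 51 ≈ 53.77 → 54.
O₃: 0.049 ∈ [0.000, 0.054] ↔ index [0, 50].
0 + (0.049−0.000)·(50−0)/(0.054−0.000) = 0 + 0.049·50/0.054 ≈ 45.37, so AQI = 45.
PM10: row 425–604 (AQI 301–500). (500−301)·(537−425)/(604−425) + 301 = 199·112/179 + 301 ≈ 425.51 → 426.
NO₂: 440.38 ∈ [423.32, 595.98] ↔ index [101, 150].
101 + (440.38−423.32)·(150−101)/(595.98−423.32) = 101 + 17.06·49/172.66 ≈ 105.84, so AQI = 106.
SO₂ 131.50: bracket 115.90–248.58 → index 51–100; slope 49/132.68, offset 15.60.
AQI = 51 + 49/132.68·15.60 ≈ 56.76 ⇒ 57.
Sub-indices: CO→54, O₃→45, PM10→426, NO₂→106, SO₂→57. Overall AQI = max = 426; dominant pollutant is PM10.
AQI 426: Hazardous.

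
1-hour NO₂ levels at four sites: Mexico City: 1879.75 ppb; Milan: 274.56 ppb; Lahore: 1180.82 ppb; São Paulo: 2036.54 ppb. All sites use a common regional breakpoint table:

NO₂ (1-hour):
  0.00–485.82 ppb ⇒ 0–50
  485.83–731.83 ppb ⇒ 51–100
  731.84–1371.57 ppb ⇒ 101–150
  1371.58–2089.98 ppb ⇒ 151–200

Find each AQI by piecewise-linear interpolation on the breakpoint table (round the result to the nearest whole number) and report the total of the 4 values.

545

Mexico City 1879.75: bracket 1371.58–2089.98 → index 151–200; slope 49/718.40, offset 508.17.
AQI = 151 + 49/718.40·508.17 ≈ 185.66 ⇒ 186.
Milan 274.56: bracket 0.00–485.82 → index 0–50; slope 50/485.82, offset 274.56.
AQI = 0 + 50/485.82·274.56 ≈ 28.26 ⇒ 28.
Lahore: 1180.82 ∈ [731.84, 1371.57] ↔ index [101, 150].
101 + (1180.82−731.84)·(150−101)/(1371.57−731.84) = 101 + 448.98·49/639.73 ≈ 135.39, so AQI = 135.
São Paulo 2036.54: bracket 1371.58–2089.98 → index 151–200; slope 49/718.40, offset 664.96.
AQI = 151 + 49/718.40·664.96 ≈ 196.36 ⇒ 196.
AQIs: Mexico City=186, Milan=28, Lahore=135, São Paulo=196. Sum = 186 + 28 + 135 + 196 = 545.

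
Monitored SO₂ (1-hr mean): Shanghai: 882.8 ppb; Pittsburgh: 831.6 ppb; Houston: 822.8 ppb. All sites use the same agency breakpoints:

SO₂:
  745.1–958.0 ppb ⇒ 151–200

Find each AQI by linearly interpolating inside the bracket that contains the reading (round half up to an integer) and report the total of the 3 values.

523

Shanghai: row 745.1–958.0 (AQI 151–200). (200−151)·(882.8−745.1)/(958.0−745.1) + 151 = 49·137.7/212.9 + 151 ≈ 182.69 → 183.
Pittsburgh: 831.6 lies in 745.1–958.0, so I_lo=151, I_hi=200, C_lo=745.1, C_hi=958.0.
(200−151)/(958.0−745.1) × (831.6−745.1) + 151 = 49/212.9 × 86.5 + 151 ≈ 170.91 → 171.
Houston: 822.8 lies in 745.1–958.0, so I_lo=151, I_hi=200, C_lo=745.1, C_hi=958.0.
(200−151)/(958.0−745.1) × (822.8−745.1) + 151 = 49/212.9 × 77.7 + 151 ≈ 168.88 → 169.
AQIs: Shanghai=183, Pittsburgh=171, Houston=169. Sum = 183 + 171 + 169 = 523.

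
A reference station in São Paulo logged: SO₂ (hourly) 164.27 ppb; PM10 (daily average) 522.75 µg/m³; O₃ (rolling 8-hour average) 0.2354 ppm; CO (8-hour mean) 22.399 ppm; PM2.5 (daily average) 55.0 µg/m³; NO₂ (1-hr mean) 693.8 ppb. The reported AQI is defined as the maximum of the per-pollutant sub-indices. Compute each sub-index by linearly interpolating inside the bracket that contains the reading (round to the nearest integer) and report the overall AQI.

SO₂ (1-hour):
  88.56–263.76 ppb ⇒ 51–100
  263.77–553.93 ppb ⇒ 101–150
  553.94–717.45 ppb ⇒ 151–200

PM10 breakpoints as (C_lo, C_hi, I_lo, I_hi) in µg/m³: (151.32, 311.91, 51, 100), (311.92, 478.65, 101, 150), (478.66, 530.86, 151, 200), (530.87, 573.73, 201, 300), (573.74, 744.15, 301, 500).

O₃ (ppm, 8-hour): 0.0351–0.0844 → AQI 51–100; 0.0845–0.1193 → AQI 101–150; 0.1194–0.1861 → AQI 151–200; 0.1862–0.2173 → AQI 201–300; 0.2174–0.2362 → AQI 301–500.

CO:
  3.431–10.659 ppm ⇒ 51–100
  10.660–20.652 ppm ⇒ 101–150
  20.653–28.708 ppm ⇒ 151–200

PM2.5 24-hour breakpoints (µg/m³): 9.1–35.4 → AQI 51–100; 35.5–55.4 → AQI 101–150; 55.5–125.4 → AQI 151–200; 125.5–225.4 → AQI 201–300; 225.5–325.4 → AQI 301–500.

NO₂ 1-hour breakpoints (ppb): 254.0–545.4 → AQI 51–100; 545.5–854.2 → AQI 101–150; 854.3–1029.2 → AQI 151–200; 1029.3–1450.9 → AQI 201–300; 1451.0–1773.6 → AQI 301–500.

492

SO₂: 164.27 lies in 88.56–263.76, so I_lo=51, I_hi=100, C_lo=88.56, C_hi=263.76.
(100−51)/(263.76−88.56) × (164.27−88.56) + 51 = 49/175.20 × 75.71 + 51 ≈ 72.17 → 72.
PM10: row 478.66–530.86 (AQI 151–200). (200−151)·(522.75−478.66)/(530.86−478.66) + 151 = 49·44.09/52.20 + 151 ≈ 192.39 → 192.
O₃: 0.2354 lies in 0.2174–0.2362, so I_lo=301, I_hi=500, C_lo=0.2174, C_hi=0.2362.
(500−301)/(0.2362−0.2174) × (0.2354−0.2174) + 301 = 199/0.0188 × 0.0180 + 301 ≈ 491.53 → 492.
CO: row 20.653–28.708 (AQI 151–200). (200−151)·(22.399−20.653)/(28.708−20.653) + 151 = 49·1.746/8.055 + 151 ≈ 161.62 → 162.
PM2.5: row 35.5–55.4 (AQI 101–150). (150−101)·(55.0−35.5)/(55.4−35.5) + 101 = 49·19.5/19.9 + 101 ≈ 149.02 → 149.
NO₂: 693.8 ∈ [545.5, 854.2] ↔ index [101, 150].
101 + (693.8−545.5)·(150−101)/(854.2−545.5) = 101 + 148.3·49/308.7 ≈ 124.54, so AQI = 125.
Sub-indices: SO₂→72, PM10→192, O₃→492, CO→162, PM2.5→149, NO₂→125. Overall AQI = max = 492; dominant pollutant is O₃.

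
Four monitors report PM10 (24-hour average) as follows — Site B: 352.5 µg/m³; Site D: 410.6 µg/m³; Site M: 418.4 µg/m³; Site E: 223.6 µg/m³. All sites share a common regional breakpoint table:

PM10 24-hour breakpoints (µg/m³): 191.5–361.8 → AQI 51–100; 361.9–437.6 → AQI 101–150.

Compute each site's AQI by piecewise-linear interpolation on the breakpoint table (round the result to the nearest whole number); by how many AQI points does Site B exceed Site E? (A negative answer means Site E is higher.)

Site B: row 191.5–361.8 (AQI 51–100). (100−51)·(352.5−191.5)/(361.8−191.5) + 51 = 49·161.0/170.3 + 51 ≈ 97.32 → 97.
Site D: row 361.9–437.6 (AQI 101–150). (150−101)·(410.6−361.9)/(437.6−361.9) + 101 = 49·48.7/75.7 + 101 ≈ 132.52 → 133.
Site M: row 361.9–437.6 (AQI 101–150). (150−101)·(418.4−361.9)/(437.6−361.9) + 101 = 49·56.5/75.7 + 101 ≈ 137.57 → 138.
Site E 223.6: bracket 191.5–361.8 → index 51–100; slope 49/170.3, offset 32.1.
AQI = 51 + 49/170.3·32.1 ≈ 60.24 ⇒ 60.
AQIs: Site B=97, Site D=133, Site M=138, Site E=60. Site B (97) − Site E (60) = 37.

37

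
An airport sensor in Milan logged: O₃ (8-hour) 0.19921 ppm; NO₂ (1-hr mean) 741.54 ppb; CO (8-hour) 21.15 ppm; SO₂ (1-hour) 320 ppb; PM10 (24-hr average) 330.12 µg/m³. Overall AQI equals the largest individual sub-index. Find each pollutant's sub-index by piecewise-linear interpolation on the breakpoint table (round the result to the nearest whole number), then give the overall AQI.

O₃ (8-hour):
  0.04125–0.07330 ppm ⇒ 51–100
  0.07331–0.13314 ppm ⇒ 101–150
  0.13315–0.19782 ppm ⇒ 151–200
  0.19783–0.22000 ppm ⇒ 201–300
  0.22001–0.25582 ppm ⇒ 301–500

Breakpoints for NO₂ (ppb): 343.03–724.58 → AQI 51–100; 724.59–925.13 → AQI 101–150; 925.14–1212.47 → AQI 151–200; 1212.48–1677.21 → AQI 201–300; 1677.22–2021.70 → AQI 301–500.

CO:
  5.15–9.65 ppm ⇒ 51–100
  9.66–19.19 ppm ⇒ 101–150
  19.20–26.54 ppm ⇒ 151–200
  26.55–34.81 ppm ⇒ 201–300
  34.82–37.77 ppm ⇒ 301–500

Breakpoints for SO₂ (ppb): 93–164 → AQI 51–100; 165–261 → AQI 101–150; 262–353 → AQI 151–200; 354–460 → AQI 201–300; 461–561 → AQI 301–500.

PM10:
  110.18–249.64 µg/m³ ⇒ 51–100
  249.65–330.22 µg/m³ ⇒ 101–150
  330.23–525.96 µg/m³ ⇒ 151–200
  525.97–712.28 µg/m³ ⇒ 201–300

207

O₃: row 0.19783–0.22000 (AQI 201–300). (300−201)·(0.19921−0.19783)/(0.22000−0.19783) + 201 = 99·0.00138/0.02217 + 201 ≈ 207.16 → 207.
NO₂: 741.54 lies in 724.59–925.13, so I_lo=101, I_hi=150, C_lo=724.59, C_hi=925.13.
(150−101)/(925.13−724.59) × (741.54−724.59) + 101 = 49/200.54 × 16.95 + 101 ≈ 105.14 → 105.
CO 21.15: bracket 19.20–26.54 → index 151–200; slope 49/7.34, offset 1.95.
AQI = 151 + 49/7.34·1.95 ≈ 164.02 ⇒ 164.
SO₂: row 262–353 (AQI 151–200). (200−151)·(320−262)/(353−262) + 151 = 49·58/91 + 151 ≈ 182.23 → 182.
PM10: row 249.65–330.22 (AQI 101–150). (150−101)·(330.12−249.65)/(330.22−249.65) + 101 = 49·80.47/80.57 + 101 ≈ 149.94 → 150.
Sub-indices: O₃→207, NO₂→105, CO→164, SO₂→182, PM10→150. Overall AQI = max = 207; dominant pollutant is O₃.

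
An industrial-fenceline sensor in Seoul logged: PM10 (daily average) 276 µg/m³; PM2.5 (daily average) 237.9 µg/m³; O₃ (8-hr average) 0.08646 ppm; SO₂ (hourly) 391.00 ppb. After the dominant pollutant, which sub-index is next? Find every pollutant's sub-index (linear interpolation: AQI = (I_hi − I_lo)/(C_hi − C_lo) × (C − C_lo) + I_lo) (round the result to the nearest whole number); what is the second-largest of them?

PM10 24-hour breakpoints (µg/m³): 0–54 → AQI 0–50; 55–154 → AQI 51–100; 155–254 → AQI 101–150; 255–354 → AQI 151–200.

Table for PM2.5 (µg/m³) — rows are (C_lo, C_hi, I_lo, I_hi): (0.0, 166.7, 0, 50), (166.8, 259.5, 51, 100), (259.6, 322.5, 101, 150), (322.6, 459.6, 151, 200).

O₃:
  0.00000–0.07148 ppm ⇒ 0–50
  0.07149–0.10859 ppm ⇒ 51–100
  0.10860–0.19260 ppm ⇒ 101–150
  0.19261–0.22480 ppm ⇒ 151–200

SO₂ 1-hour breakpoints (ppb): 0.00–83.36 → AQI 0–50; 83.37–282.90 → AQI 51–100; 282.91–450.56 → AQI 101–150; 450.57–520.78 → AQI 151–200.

PM10: row 255–354 (AQI 151–200). (200−151)·(276−255)/(354−255) + 151 = 49·21/99 + 151 ≈ 161.39 → 161.
PM2.5: 237.9 lies in 166.8–259.5, so I_lo=51, I_hi=100, C_lo=166.8, C_hi=259.5.
(100−51)/(259.5−166.8) × (237.9−166.8) + 51 = 49/92.7 × 71.1 + 51 ≈ 88.58 → 89.
O₃: 0.08646 lies in 0.07149–0.10859, so I_lo=51, I_hi=100, C_lo=0.07149, C_hi=0.10859.
(100−51)/(0.10859−0.07149) × (0.08646−0.07149) + 51 = 49/0.03710 × 0.01497 + 51 ≈ 70.77 → 71.
SO₂: row 282.91–450.56 (AQI 101–150). (150−101)·(391.00−282.91)/(450.56−282.91) + 101 = 49·108.09/167.65 + 101 ≈ 132.59 → 133.
Sub-indices: PM10→161, PM2.5→89, O₃→71, SO₂→133. Ranked high→low: 161, 133, 89, 71. Second-highest sub-index = 133.

133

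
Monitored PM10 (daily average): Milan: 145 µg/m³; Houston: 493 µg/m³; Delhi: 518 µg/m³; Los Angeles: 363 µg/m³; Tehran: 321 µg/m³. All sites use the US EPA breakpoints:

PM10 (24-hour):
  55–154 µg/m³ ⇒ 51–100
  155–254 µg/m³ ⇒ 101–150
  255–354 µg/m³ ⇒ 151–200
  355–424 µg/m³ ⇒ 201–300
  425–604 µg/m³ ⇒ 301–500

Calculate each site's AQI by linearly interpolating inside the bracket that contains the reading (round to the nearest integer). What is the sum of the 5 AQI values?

1273

Milan: 145 lies in 55–154, so I_lo=51, I_hi=100, C_lo=55, C_hi=154.
(100−51)/(154−55) × (145−55) + 51 = 49/99 × 90 + 51 ≈ 95.55 → 96.
Houston: 493 lies in 425–604, so I_lo=301, I_hi=500, C_lo=425, C_hi=604.
(500−301)/(604−425) × (493−425) + 301 = 199/179 × 68 + 301 ≈ 376.60 → 377.
Delhi: 518 ∈ [425, 604] ↔ index [301, 500].
301 + (518−425)·(500−301)/(604−425) = 301 + 93·199/179 ≈ 404.39, so AQI = 404.
Los Angeles: 363 ∈ [355, 424] ↔ index [201, 300].
201 + (363−355)·(300−201)/(424−355) = 201 + 8·99/69 ≈ 212.48, so AQI = 212.
Tehran: 321 ∈ [255, 354] ↔ index [151, 200].
151 + (321−255)·(200−151)/(354−255) = 151 + 66·49/99 ≈ 183.67, so AQI = 184.
AQIs: Milan=96, Houston=377, Delhi=404, Los Angeles=212, Tehran=184. Sum = 96 + 377 + 404 + 212 + 184 = 1273.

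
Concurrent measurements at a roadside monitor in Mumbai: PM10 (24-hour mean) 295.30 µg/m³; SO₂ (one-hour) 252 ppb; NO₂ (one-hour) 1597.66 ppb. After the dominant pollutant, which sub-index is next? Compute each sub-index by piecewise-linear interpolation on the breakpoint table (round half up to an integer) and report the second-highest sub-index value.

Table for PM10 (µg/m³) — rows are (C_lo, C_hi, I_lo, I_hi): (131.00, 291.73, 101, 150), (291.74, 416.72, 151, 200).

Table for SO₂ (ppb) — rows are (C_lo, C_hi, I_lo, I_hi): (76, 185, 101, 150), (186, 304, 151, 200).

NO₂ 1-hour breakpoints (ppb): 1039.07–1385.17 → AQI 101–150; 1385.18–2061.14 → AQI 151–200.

166

PM10: 295.30 lies in 291.74–416.72, so I_lo=151, I_hi=200, C_lo=291.74, C_hi=416.72.
(200−151)/(416.72−291.74) × (295.30−291.74) + 151 = 49/124.98 × 3.56 + 151 ≈ 152.40 → 152.
SO₂: row 186–304 (AQI 151–200). (200−151)·(252−186)/(304−186) + 151 = 49·66/118 + 151 ≈ 178.41 → 178.
NO₂: row 1385.18–2061.14 (AQI 151–200). (200−151)·(1597.66−1385.18)/(2061.14−1385.18) + 151 = 49·212.48/675.96 + 151 ≈ 166.40 → 166.
Sub-indices: PM10→152, SO₂→178, NO₂→166. Ranked high→low: 178, 166, 152. Second-highest sub-index = 166.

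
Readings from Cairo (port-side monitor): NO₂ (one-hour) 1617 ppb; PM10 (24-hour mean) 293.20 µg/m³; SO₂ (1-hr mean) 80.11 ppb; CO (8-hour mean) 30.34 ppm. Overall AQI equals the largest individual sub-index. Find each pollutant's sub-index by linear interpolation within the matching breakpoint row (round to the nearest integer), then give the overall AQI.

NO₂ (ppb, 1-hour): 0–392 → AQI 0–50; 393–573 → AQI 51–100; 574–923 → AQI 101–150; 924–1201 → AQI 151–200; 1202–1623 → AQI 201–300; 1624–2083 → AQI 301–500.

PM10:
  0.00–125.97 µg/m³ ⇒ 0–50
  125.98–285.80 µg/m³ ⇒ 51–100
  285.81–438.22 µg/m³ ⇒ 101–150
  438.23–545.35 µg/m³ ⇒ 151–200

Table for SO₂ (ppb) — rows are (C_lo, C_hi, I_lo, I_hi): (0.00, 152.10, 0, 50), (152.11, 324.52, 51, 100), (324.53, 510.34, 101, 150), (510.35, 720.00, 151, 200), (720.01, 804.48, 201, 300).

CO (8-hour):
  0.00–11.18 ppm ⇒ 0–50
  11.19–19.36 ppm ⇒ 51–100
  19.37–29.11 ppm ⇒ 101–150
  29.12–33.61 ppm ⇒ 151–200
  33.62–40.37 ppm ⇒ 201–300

299

NO₂ 1617: bracket 1202–1623 → index 201–300; slope 99/421, offset 415.
AQI = 201 + 99/421·415 ≈ 298.59 ⇒ 299.
PM10: 293.20 lies in 285.81–438.22, so I_lo=101, I_hi=150, C_lo=285.81, C_hi=438.22.
(150−101)/(438.22−285.81) × (293.20−285.81) + 101 = 49/152.41 × 7.39 + 101 ≈ 103.38 → 103.
SO₂: row 0.00–152.10 (AQI 0–50). (50−0)·(80.11−0.00)/(152.10−0.00) + 0 = 50·80.11/152.10 + 0 ≈ 26.33 → 26.
CO: 30.34 lies in 29.12–33.61, so I_lo=151, I_hi=200, C_lo=29.12, C_hi=33.61.
(200−151)/(33.61−29.12) × (30.34−29.12) + 151 = 49/4.49 × 1.22 + 151 ≈ 164.31 → 164.
Sub-indices: NO₂→299, PM10→103, SO₂→26, CO→164. Overall AQI = max = 299; dominant pollutant is NO₂.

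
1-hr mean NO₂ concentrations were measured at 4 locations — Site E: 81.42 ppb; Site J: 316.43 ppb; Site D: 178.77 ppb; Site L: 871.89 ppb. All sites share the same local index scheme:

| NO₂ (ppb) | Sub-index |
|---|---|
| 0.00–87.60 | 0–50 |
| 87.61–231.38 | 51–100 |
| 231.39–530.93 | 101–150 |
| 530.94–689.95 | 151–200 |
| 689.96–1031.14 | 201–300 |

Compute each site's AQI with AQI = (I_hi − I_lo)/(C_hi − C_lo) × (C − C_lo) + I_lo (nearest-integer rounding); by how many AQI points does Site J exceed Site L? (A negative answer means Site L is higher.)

-139

Site E 81.42: bracket 0.00–87.60 → index 0–50; slope 50/87.60, offset 81.42.
AQI = 0 + 50/87.60·81.42 ≈ 46.47 ⇒ 46.
Site J 316.43: bracket 231.39–530.93 → index 101–150; slope 49/299.54, offset 85.04.
AQI = 101 + 49/299.54·85.04 ≈ 114.91 ⇒ 115.
Site D: 178.77 lies in 87.61–231.38, so I_lo=51, I_hi=100, C_lo=87.61, C_hi=231.38.
(100−51)/(231.38−87.61) × (178.77−87.61) + 51 = 49/143.77 × 91.16 + 51 ≈ 82.07 → 82.
Site L: 871.89 ∈ [689.96, 1031.14] ↔ index [201, 300].
201 + (871.89−689.96)·(300−201)/(1031.14−689.96) = 201 + 181.93·99/341.18 ≈ 253.79, so AQI = 254.
AQIs: Site E=46, Site J=115, Site D=82, Site L=254. Site J (115) − Site L (254) = -139.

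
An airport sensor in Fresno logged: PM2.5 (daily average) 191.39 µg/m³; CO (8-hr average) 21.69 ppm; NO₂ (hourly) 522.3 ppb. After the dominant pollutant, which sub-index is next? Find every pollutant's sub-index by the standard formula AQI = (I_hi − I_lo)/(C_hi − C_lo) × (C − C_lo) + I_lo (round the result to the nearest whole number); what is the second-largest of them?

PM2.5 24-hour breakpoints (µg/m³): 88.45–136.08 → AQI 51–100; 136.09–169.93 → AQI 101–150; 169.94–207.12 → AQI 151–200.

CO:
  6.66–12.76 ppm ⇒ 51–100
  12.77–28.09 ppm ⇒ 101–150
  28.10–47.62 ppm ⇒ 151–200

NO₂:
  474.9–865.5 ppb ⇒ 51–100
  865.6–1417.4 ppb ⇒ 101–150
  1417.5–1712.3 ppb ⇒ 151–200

130

PM2.5: row 169.94–207.12 (AQI 151–200). (200−151)·(191.39−169.94)/(207.12−169.94) + 151 = 49·21.45/37.18 + 151 ≈ 179.27 → 179.
CO: 21.69 ∈ [12.77, 28.09] ↔ index [101, 150].
101 + (21.69−12.77)·(150−101)/(28.09−12.77) = 101 + 8.92·49/15.32 ≈ 129.53, so AQI = 130.
NO₂: 522.3 lies in 474.9–865.5, so I_lo=51, I_hi=100, C_lo=474.9, C_hi=865.5.
(100−51)/(865.5−474.9) × (522.3−474.9) + 51 = 49/390.6 × 47.4 + 51 ≈ 56.95 → 57.
Sub-indices: PM2.5→179, CO→130, NO₂→57. Ranked high→low: 179, 130, 57. Second-highest sub-index = 130.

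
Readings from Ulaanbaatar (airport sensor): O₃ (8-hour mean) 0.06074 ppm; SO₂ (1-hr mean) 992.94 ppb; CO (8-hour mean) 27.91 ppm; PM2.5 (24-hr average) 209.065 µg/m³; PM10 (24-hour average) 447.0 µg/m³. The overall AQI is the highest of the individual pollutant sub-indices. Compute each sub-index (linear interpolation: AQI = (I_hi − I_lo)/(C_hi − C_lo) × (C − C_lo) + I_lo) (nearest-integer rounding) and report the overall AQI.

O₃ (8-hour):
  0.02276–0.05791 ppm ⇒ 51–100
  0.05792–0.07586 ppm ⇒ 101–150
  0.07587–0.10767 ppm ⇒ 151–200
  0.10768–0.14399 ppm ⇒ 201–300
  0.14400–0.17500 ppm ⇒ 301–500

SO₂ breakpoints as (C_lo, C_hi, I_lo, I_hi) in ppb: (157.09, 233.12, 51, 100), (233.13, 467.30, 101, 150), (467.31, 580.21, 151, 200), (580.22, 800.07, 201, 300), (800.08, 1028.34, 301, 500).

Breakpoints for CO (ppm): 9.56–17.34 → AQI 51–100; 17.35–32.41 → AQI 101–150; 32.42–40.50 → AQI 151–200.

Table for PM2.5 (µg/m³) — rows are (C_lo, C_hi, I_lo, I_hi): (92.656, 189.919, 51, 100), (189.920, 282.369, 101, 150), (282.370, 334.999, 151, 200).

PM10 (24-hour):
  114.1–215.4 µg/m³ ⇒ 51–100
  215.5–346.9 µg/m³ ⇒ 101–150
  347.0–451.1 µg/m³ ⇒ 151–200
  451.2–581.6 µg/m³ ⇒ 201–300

469

O₃: row 0.05792–0.07586 (AQI 101–150). (150−101)·(0.06074−0.05792)/(0.07586−0.05792) + 101 = 49·0.00282/0.01794 + 101 ≈ 108.70 → 109.
SO₂: 992.94 lies in 800.08–1028.34, so I_lo=301, I_hi=500, C_lo=800.08, C_hi=1028.34.
(500−301)/(1028.34−800.08) × (992.94−800.08) + 301 = 199/228.26 × 192.86 + 301 ≈ 469.14 → 469.
CO: row 17.35–32.41 (AQI 101–150). (150−101)·(27.91−17.35)/(32.41−17.35) + 101 = 49·10.56/15.06 + 101 ≈ 135.36 → 135.
PM2.5 209.065: bracket 189.920–282.369 → index 101–150; slope 49/92.449, offset 19.145.
AQI = 101 + 49/92.449·19.145 ≈ 111.15 ⇒ 111.
PM10 447.0: bracket 347.0–451.1 → index 151–200; slope 49/104.1, offset 100.0.
AQI = 151 + 49/104.1·100.0 ≈ 198.07 ⇒ 198.
Sub-indices: O₃→109, SO₂→469, CO→135, PM2.5→111, PM10→198. Overall AQI = max = 469; dominant pollutant is SO₂.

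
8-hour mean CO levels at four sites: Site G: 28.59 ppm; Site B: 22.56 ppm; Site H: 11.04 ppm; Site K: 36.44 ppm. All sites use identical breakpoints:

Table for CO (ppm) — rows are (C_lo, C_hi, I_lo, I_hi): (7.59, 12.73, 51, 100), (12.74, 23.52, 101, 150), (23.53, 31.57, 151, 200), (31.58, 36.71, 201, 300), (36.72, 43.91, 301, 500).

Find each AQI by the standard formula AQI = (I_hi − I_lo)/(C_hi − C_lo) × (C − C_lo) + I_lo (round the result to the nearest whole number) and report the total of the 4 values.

Site G: 28.59 ∈ [23.53, 31.57] ↔ index [151, 200].
151 + (28.59−23.53)·(200−151)/(31.57−23.53) = 151 + 5.06·49/8.04 ≈ 181.84, so AQI = 182.
Site B: 22.56 lies in 12.74–23.52, so I_lo=101, I_hi=150, C_lo=12.74, C_hi=23.52.
(150−101)/(23.52−12.74) × (22.56−12.74) + 101 = 49/10.78 × 9.82 + 101 ≈ 145.64 → 146.
Site H 11.04: bracket 7.59–12.73 → index 51–100; slope 49/5.14, offset 3.45.
AQI = 51 + 49/5.14·3.45 ≈ 83.89 ⇒ 84.
Site K: row 31.58–36.71 (AQI 201–300). (300−201)·(36.44−31.58)/(36.71−31.58) + 201 = 99·4.86/5.13 + 201 ≈ 294.79 → 295.
AQIs: Site G=182, Site B=146, Site H=84, Site K=295. Sum = 182 + 146 + 84 + 295 = 707.

707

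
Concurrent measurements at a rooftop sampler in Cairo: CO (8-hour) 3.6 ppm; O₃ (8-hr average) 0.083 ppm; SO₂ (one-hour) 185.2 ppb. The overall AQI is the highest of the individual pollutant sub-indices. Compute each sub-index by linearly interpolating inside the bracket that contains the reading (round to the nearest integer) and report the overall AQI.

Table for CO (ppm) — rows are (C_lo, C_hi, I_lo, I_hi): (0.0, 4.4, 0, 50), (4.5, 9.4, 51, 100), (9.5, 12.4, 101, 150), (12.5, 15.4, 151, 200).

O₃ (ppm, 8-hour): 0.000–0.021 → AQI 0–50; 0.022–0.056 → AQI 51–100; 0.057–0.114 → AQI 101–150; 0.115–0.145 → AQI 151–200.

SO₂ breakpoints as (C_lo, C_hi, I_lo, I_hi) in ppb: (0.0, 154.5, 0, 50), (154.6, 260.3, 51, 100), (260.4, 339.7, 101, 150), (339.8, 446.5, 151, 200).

123

CO: 3.6 lies in 0.0–4.4, so I_lo=0, I_hi=50, C_lo=0.0, C_hi=4.4.
(50−0)/(4.4−0.0) × (3.6−0.0) + 0 = 50/4.4 × 3.6 + 0 ≈ 40.91 → 41.
O₃ 0.083: bracket 0.057–0.114 → index 101–150; slope 49/0.057, offset 0.026.
AQI = 101 + 49/0.057·0.026 ≈ 123.35 ⇒ 123.
SO₂: row 154.6–260.3 (AQI 51–100). (100−51)·(185.2−154.6)/(260.3−154.6) + 51 = 49·30.6/105.7 + 51 ≈ 65.19 → 65.
Sub-indices: CO→41, O₃→123, SO₂→65. Overall AQI = max = 123; dominant pollutant is O₃.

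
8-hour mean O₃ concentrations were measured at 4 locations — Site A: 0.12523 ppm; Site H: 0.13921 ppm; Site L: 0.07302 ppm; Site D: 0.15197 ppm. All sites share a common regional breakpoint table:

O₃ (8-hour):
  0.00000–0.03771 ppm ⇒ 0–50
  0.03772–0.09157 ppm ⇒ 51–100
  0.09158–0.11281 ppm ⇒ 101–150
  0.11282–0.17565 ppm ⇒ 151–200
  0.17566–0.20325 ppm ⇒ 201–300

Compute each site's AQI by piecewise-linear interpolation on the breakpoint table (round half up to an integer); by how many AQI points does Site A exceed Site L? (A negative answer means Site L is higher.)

Site A 0.12523: bracket 0.11282–0.17565 → index 151–200; slope 49/0.06283, offset 0.01241.
AQI = 151 + 49/0.06283·0.01241 ≈ 160.68 ⇒ 161.
Site H: row 0.11282–0.17565 (AQI 151–200). (200−151)·(0.13921−0.11282)/(0.17565−0.11282) + 151 = 49·0.02639/0.06283 + 151 ≈ 171.58 → 172.
Site L: row 0.03772–0.09157 (AQI 51–100). (100−51)·(0.07302−0.03772)/(0.09157−0.03772) + 51 = 49·0.03530/0.05385 + 51 ≈ 83.12 → 83.
Site D 0.15197: bracket 0.11282–0.17565 → index 151–200; slope 49/0.06283, offset 0.03915.
AQI = 151 + 49/0.06283·0.03915 ≈ 181.53 ⇒ 182.
AQIs: Site A=161, Site H=172, Site L=83, Site D=182. Site A (161) − Site L (83) = 78.

78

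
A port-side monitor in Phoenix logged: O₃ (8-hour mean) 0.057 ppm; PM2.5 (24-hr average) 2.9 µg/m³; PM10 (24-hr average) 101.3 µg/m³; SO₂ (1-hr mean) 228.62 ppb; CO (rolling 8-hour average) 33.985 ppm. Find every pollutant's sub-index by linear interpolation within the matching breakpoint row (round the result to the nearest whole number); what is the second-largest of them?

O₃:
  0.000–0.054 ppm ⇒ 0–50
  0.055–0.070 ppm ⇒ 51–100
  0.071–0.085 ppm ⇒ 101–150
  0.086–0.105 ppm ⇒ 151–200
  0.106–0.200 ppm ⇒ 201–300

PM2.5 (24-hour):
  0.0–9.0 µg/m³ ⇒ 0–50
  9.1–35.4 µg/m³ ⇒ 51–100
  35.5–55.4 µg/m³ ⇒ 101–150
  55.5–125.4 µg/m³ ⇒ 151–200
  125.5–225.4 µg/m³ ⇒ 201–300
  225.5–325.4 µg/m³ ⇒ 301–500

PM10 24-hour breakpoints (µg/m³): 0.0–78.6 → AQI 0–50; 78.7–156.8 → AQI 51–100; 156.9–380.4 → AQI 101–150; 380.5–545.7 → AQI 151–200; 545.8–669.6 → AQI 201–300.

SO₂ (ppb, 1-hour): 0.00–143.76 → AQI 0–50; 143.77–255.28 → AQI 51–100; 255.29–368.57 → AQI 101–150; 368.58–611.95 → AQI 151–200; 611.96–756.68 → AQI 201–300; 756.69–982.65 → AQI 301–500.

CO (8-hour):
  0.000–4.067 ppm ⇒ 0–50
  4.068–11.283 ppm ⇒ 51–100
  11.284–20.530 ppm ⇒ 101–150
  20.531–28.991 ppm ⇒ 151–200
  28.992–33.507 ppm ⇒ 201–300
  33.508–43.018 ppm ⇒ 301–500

88

O₃: row 0.055–0.070 (AQI 51–100). (100−51)·(0.057−0.055)/(0.070−0.055) + 51 = 49·0.002/0.015 + 51 ≈ 57.53 → 58.
PM2.5: 2.9 ∈ [0.0, 9.0] ↔ index [0, 50].
0 + (2.9−0.0)·(50−0)/(9.0−0.0) = 0 + 2.9·50/9.0 ≈ 16.11, so AQI = 16.
PM10 101.3: bracket 78.7–156.8 → index 51–100; slope 49/78.1, offset 22.6.
AQI = 51 + 49/78.1·22.6 ≈ 65.18 ⇒ 65.
SO₂: 228.62 lies in 143.77–255.28, so I_lo=51, I_hi=100, C_lo=143.77, C_hi=255.28.
(100−51)/(255.28−143.77) × (228.62−143.77) + 51 = 49/111.51 × 84.85 + 51 ≈ 88.28 → 88.
CO: 33.985 ∈ [33.508, 43.018] ↔ index [301, 500].
301 + (33.985−33.508)·(500−301)/(43.018−33.508) = 301 + 0.477·199/9.510 ≈ 310.98, so AQI = 311.
Sub-indices: O₃→58, PM2.5→16, PM10→65, SO₂→88, CO→311. Ranked high→low: 311, 88, 65, 58, 16. Second-highest sub-index = 88.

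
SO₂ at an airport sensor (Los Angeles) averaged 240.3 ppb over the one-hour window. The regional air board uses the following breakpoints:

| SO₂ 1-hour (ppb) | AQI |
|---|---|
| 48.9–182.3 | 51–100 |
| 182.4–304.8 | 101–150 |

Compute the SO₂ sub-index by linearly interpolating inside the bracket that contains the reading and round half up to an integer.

124

SO₂ 240.3: bracket 182.4–304.8 → index 101–150; slope 49/122.4, offset 57.9.
AQI = 101 + 49/122.4·57.9 ≈ 124.18 ⇒ 124.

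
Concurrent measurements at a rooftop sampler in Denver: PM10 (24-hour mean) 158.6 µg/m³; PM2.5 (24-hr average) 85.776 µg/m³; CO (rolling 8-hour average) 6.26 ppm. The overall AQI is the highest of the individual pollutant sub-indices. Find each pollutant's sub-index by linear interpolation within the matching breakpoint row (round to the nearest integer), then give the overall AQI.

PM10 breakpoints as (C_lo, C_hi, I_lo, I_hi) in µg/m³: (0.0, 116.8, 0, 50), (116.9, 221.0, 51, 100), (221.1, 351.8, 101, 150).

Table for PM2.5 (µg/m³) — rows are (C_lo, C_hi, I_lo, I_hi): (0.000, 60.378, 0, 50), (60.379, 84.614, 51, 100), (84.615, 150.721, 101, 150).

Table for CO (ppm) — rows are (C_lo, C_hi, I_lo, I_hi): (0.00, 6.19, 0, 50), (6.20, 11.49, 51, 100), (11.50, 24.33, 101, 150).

PM10 158.6: bracket 116.9–221.0 → index 51–100; slope 49/104.1, offset 41.7.
AQI = 51 + 49/104.1·41.7 ≈ 70.63 ⇒ 71.
PM2.5 85.776: bracket 84.615–150.721 → index 101–150; slope 49/66.106, offset 1.161.
AQI = 101 + 49/66.106·1.161 ≈ 101.86 ⇒ 102.
CO: 6.26 ∈ [6.20, 11.49] ↔ index [51, 100].
51 + (6.26−6.20)·(100−51)/(11.49−6.20) = 51 + 0.06·49/5.29 ≈ 51.56, so AQI = 52.
Sub-indices: PM10→71, PM2.5→102, CO→52. Overall AQI = max = 102; dominant pollutant is PM2.5.

102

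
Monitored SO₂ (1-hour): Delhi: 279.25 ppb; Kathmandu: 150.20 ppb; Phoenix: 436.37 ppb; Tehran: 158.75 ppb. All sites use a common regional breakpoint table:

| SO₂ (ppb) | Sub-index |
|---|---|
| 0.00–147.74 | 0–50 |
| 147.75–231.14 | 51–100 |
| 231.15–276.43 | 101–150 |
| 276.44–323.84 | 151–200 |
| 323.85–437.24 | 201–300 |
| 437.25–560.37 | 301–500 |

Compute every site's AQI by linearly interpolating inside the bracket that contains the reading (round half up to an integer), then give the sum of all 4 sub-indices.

562

Delhi: 279.25 ∈ [276.44, 323.84] ↔ index [151, 200].
151 + (279.25−276.44)·(200−151)/(323.84−276.44) = 151 + 2.81·49/47.40 ≈ 153.90, so AQI = 154.
Kathmandu 150.20: bracket 147.75–231.14 → index 51–100; slope 49/83.39, offset 2.45.
AQI = 51 + 49/83.39·2.45 ≈ 52.44 ⇒ 52.
Phoenix: row 323.85–437.24 (AQI 201–300). (300−201)·(436.37−323.85)/(437.24−323.85) + 201 = 99·112.52/113.39 + 201 ≈ 299.24 → 299.
Tehran: row 147.75–231.14 (AQI 51–100). (100−51)·(158.75−147.75)/(231.14−147.75) + 51 = 49·11.00/83.39 + 51 ≈ 57.46 → 57.
AQIs: Delhi=154, Kathmandu=52, Phoenix=299, Tehran=57. Sum = 154 + 52 + 299 + 57 = 562.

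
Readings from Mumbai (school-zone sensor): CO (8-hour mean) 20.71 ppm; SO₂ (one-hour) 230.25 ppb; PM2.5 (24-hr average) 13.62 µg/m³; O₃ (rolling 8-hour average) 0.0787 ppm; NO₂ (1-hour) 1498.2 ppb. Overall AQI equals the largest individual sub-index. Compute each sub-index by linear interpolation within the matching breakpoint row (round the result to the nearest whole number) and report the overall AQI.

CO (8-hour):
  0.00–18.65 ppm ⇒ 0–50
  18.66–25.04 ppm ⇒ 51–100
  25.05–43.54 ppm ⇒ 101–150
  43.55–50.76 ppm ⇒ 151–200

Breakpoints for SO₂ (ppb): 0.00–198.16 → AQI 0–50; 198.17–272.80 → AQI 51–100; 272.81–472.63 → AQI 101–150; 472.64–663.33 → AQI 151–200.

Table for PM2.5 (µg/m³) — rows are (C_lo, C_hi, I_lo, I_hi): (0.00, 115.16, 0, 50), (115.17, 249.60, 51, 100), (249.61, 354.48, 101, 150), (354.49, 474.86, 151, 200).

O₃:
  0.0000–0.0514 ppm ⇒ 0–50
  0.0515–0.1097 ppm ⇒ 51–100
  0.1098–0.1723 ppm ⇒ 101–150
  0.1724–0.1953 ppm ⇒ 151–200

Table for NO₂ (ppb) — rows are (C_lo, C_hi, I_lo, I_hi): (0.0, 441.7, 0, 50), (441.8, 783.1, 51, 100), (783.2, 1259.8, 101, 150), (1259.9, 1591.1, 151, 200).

186

CO: row 18.66–25.04 (AQI 51–100). (100−51)·(20.71−18.66)/(25.04−18.66) + 51 = 49·2.05/6.38 + 51 ≈ 66.74 → 67.
SO₂ 230.25: bracket 198.17–272.80 → index 51–100; slope 49/74.63, offset 32.08.
AQI = 51 + 49/74.63·32.08 ≈ 72.06 ⇒ 72.
PM2.5 13.62: bracket 0.00–115.16 → index 0–50; slope 50/115.16, offset 13.62.
AQI = 0 + 50/115.16·13.62 ≈ 5.91 ⇒ 6.
O₃: 0.0787 lies in 0.0515–0.1097, so I_lo=51, I_hi=100, C_lo=0.0515, C_hi=0.1097.
(100−51)/(0.1097−0.0515) × (0.0787−0.0515) + 51 = 49/0.0582 × 0.0272 + 51 ≈ 73.90 → 74.
NO₂: 1498.2 ∈ [1259.9, 1591.1] ↔ index [151, 200].
151 + (1498.2−1259.9)·(200−151)/(1591.1−1259.9) = 151 + 238.3·49/331.2 ≈ 186.26, so AQI = 186.
Sub-indices: CO→67, SO₂→72, PM2.5→6, O₃→74, NO₂→186. Overall AQI = max = 186; dominant pollutant is NO₂.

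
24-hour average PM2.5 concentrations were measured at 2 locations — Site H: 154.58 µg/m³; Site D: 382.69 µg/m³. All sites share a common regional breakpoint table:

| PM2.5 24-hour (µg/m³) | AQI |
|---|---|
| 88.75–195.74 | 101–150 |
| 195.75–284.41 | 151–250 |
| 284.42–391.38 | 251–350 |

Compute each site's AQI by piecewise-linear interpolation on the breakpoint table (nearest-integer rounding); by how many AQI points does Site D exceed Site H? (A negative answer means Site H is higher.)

Site H: row 88.75–195.74 (AQI 101–150). (150−101)·(154.58−88.75)/(195.74−88.75) + 101 = 49·65.83/106.99 + 101 ≈ 131.15 → 131.
Site D: 382.69 ∈ [284.42, 391.38] ↔ index [251, 350].
251 + (382.69−284.42)·(350−251)/(391.38−284.42) = 251 + 98.27·99/106.96 ≈ 341.96, so AQI = 342.
AQIs: Site H=131, Site D=342. Site D (342) − Site H (131) = 211.

211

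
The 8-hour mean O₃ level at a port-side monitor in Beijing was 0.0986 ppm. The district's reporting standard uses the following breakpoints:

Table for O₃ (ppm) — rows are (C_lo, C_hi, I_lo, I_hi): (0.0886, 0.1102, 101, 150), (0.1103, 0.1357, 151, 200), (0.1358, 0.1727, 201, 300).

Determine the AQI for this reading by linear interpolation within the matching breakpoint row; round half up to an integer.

O₃: 0.0986 ∈ [0.0886, 0.1102] ↔ index [101, 150].
101 + (0.0986−0.0886)·(150−101)/(0.1102−0.0886) = 101 + 0.0100·49/0.0216 ≈ 123.69, so AQI = 124.
AQI 124 falls in the Unhealthy for Sensitive Groups category.

124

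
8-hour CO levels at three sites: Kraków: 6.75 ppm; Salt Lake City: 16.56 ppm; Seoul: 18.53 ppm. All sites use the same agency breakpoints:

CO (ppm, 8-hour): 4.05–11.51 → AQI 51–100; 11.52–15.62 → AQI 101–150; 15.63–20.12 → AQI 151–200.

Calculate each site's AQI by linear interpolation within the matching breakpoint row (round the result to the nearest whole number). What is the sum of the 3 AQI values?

413

Kraków: 6.75 ∈ [4.05, 11.51] ↔ index [51, 100].
51 + (6.75−4.05)·(100−51)/(11.51−4.05) = 51 + 2.70·49/7.46 ≈ 68.73, so AQI = 69.
Salt Lake City: 16.56 lies in 15.63–20.12, so I_lo=151, I_hi=200, C_lo=15.63, C_hi=20.12.
(200−151)/(20.12−15.63) × (16.56−15.63) + 151 = 49/4.49 × 0.93 + 151 ≈ 161.15 → 161.
Seoul: 18.53 ∈ [15.63, 20.12] ↔ index [151, 200].
151 + (18.53−15.63)·(200−151)/(20.12−15.63) = 151 + 2.90·49/4.49 ≈ 182.65, so AQI = 183.
AQIs: Kraków=69, Salt Lake City=161, Seoul=183. Sum = 69 + 161 + 183 = 413.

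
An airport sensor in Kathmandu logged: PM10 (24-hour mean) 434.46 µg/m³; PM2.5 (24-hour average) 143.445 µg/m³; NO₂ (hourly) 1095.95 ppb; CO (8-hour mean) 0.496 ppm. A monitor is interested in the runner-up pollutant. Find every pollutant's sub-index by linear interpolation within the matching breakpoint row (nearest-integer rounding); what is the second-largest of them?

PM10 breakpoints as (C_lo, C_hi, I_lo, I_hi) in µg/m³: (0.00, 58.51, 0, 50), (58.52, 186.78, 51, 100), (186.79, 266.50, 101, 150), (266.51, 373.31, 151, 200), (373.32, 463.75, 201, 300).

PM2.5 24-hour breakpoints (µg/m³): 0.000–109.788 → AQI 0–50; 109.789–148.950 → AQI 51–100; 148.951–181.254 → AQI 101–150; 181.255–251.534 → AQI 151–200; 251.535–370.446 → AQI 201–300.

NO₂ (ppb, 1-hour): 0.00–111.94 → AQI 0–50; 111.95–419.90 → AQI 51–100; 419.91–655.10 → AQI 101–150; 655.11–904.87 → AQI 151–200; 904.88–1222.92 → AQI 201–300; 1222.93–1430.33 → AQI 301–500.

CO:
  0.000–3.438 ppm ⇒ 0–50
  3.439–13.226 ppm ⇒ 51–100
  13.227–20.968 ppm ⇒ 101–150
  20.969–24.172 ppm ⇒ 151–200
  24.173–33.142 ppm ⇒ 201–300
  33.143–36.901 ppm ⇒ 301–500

PM10: 434.46 lies in 373.32–463.75, so I_lo=201, I_hi=300, C_lo=373.32, C_hi=463.75.
(300−201)/(463.75−373.32) × (434.46−373.32) + 201 = 99/90.43 × 61.14 + 201 ≈ 267.93 → 268.
PM2.5: 143.445 ∈ [109.789, 148.950] ↔ index [51, 100].
51 + (143.445−109.789)·(100−51)/(148.950−109.789) = 51 + 33.656·49/39.161 ≈ 93.11, so AQI = 93.
NO₂: 1095.95 ∈ [904.88, 1222.92] ↔ index [201, 300].
201 + (1095.95−904.88)·(300−201)/(1222.92−904.88) = 201 + 191.07·99/318.04 ≈ 260.48, so AQI = 260.
CO: 0.496 lies in 0.000–3.438, so I_lo=0, I_hi=50, C_lo=0.000, C_hi=3.438.
(50−0)/(3.438−0.000) × (0.496−0.000) + 0 = 50/3.438 × 0.496 + 0 ≈ 7.21 → 7.
Sub-indices: PM10→268, PM2.5→93, NO₂→260, CO→7. Ranked high→low: 268, 260, 93, 7. Second-highest sub-index = 260.

260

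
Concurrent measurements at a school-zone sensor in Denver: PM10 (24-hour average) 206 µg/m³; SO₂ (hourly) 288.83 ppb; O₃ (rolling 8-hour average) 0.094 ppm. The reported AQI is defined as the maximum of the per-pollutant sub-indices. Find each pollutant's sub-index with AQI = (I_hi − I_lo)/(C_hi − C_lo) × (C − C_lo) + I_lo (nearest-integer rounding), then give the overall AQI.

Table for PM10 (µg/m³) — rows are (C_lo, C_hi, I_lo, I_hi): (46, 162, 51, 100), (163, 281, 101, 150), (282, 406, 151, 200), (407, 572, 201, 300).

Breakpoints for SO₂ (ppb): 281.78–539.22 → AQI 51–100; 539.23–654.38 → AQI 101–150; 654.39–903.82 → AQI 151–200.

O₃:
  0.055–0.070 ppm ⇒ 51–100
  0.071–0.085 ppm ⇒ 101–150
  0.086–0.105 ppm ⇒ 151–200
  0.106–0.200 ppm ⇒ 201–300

172

PM10: row 163–281 (AQI 101–150). (150−101)·(206−163)/(281−163) + 101 = 49·43/118 + 101 ≈ 118.86 → 119.
SO₂ 288.83: bracket 281.78–539.22 → index 51–100; slope 49/257.44, offset 7.05.
AQI = 51 + 49/257.44·7.05 ≈ 52.34 ⇒ 52.
O₃: 0.094 lies in 0.086–0.105, so I_lo=151, I_hi=200, C_lo=0.086, C_hi=0.105.
(200−151)/(0.105−0.086) × (0.094−0.086) + 151 = 49/0.019 × 0.008 + 151 ≈ 171.63 → 172.
Sub-indices: PM10→119, SO₂→52, O₃→172. Overall AQI = max = 172; dominant pollutant is O₃.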